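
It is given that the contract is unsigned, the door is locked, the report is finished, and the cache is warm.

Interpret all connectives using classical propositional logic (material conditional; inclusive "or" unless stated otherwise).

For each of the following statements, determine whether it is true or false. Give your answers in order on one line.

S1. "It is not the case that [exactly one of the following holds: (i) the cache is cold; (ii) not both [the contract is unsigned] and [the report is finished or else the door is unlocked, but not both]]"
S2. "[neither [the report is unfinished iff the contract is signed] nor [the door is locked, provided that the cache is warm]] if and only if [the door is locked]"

S1 T / S2 F

Let D = "the cache is warm" (T), H = "the contract is signed" (F), W = "the report is finished" (T), M = "the door is locked" (T).

S1: This is ¬(¬D ⊕ (¬H ↑ (W ⊕ ¬M))).

¬D = ¬T = F
¬H = ¬F = T
¬M = ¬T = F
W ⊕ ¬M = T ⊕ F = T
¬H ↑ (W ⊕ ¬M) = T ↑ T = F
¬D ⊕ (¬H ↑ (W ⊕ ¬M)) = F ⊕ F = F
¬(¬D ⊕ (¬H ↑ (W ⊕ ¬M))) = ¬F = T
Hence S1 is true.

S2: In symbols: ((¬W ↔ H) ↓ (D → M)) ↔ M

¬W = ¬T = F
¬W ↔ H = F ↔ F = T
D → M = T → T = T
(¬W ↔ H) ↓ (D → M) = T ↓ T = F
((¬W ↔ H) ↓ (D → M)) ↔ M = F ↔ T = F
So S2 is false.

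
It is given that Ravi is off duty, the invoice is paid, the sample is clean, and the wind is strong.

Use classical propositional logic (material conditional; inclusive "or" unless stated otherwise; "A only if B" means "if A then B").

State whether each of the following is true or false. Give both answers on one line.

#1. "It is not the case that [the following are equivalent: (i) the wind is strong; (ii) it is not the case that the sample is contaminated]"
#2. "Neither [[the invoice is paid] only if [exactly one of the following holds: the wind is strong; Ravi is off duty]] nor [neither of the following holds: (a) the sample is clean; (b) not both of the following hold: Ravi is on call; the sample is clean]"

#1 F / #2 T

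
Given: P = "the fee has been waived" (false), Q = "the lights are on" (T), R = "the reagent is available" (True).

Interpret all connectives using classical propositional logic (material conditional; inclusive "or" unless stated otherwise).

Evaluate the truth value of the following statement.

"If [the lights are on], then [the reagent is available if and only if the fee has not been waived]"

This is Q -> (R iff not P).

not P = not False = True
R iff not P = True iff True = True
Q -> (R iff not P) = True -> True = True

True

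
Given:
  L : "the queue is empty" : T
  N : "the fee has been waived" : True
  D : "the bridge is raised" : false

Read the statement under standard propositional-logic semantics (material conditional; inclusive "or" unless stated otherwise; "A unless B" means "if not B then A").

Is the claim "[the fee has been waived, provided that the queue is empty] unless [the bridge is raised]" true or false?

True.

Values: L=T, N=T, D=F.
This is (L -> N) | D.

L -> N = T -> T = T
(L -> N) | D = T | F = T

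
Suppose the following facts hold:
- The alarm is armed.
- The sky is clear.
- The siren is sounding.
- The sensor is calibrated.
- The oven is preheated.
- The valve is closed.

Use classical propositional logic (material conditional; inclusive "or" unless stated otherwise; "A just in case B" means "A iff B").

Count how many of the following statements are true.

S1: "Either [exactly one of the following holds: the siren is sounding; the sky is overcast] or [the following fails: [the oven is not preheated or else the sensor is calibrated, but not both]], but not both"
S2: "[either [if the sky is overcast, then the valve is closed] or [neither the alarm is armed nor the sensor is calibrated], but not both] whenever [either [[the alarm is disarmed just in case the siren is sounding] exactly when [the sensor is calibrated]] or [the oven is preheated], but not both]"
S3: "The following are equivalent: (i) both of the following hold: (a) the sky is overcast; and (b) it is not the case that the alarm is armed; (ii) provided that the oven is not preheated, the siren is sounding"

2

Let R = "the siren is sounding" (True), Q = "the sky is overcast" (False), U = "the oven is preheated" (True), S = "the sensor is calibrated" (True), P = "the alarm is armed" (True), V = "the valve is open" (False).

S1: In symbols: (R xor Q) xor not (not U xor S)

R xor Q = True xor False = True
not U = not True = False
not U xor S = False xor True = True
not (not U xor S) = not True = False
(R xor Q) xor not (not U xor S) = True xor False = True
Thus S1 is true.

S2: In symbols: (((not P iff R) iff S) xor U) -> ((Q -> not V) xor (P nor S))

not P = not True = False
not P iff R = False iff True = False
(not P iff R) iff S = False iff True = False
((not P iff R) iff S) xor U = False xor True = True
not V = not False = True
Q -> not V = False -> True = True
P nor S = True nor True = False
(Q -> not V) xor (P nor S) = True xor False = True
(((not P iff R) iff S) xor U) -> ((Q -> not V) xor (P nor S)) = True -> True = True
Hence S2 is true.

S3: This is (Q and not P) iff (not U -> R).

not P = not True = False
Q and not P = False and False = False
not U = not True = False
not U -> R = False -> True = True
(Q and not P) iff (not U -> R) = False iff True = False
So S3 is false.

True statements: 2.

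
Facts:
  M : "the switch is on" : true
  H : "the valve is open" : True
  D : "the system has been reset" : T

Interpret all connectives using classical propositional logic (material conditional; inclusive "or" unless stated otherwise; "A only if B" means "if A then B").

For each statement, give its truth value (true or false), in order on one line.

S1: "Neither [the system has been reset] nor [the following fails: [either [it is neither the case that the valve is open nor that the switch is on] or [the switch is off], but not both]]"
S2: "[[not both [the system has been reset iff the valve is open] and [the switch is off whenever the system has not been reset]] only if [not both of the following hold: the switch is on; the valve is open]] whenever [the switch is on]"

S1: Parsed as D nor not ((H nor M) xor not M)

H nor M = True nor True = False
not M = not True = False
(H nor M) xor not M = False xor False = False
not ((H nor M) xor not M) = not False = True
D nor not ((H nor M) xor not M) = True nor True = False
Thus S1 is false.

S2: Parsed as M -> (((D iff H) nand (not D -> not M)) -> (M nand H))

D iff H = True iff True = True
not D = not True = False
not M = not True = False
not D -> not M = False -> False = True
(D iff H) nand (not D -> not M) = True nand True = False
M nand H = True nand True = False
((D iff H) nand (not D -> not M)) -> (M nand H) = False -> False = True
M -> (((D iff H) nand (not D -> not M)) -> (M nand H)) = True -> True = True
Thus S2 is true.

S1 false; S2 true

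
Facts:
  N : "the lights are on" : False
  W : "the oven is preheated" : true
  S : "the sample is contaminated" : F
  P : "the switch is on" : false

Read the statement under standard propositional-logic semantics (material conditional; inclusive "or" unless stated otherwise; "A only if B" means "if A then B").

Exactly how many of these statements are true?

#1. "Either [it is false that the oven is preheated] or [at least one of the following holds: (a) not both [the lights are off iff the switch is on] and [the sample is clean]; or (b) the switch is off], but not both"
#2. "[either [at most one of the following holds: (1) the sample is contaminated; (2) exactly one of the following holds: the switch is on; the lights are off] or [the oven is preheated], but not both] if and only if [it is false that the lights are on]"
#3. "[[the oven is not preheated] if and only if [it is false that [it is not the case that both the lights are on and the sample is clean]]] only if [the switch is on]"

1

#1: Parsed as not W xor (((not N iff P) nand not S) or not P)

not W = not True = False
not N = not False = True
not N iff P = True iff False = False
not S = not False = True
(not N iff P) nand not S = False nand True = True
not P = not False = True
((not N iff P) nand not S) or not P = True or True = True
not W xor (((not N iff P) nand not S) or not P) = False xor True = True
So #1 is true.

#2: In symbols: ((S nand (P xor not N)) xor W) iff not N

not N = not False = True
P xor not N = False xor True = True
S nand (P xor not N) = False nand True = True
(S nand (P xor not N)) xor W = True xor True = False
not N = not False = True
((S nand (P xor not N)) xor W) iff not N = False iff True = False
So #2 is false.

#3: This is (not W iff not (N nand not S)) -> P.

not W = not True = False
not S = not False = True
N nand not S = False nand True = True
not (N nand not S) = not True = False
not W iff not (N nand not S) = False iff False = True
(not W iff not (N nand not S)) -> P = True -> False = False
So #3 is false.

True statements: 1.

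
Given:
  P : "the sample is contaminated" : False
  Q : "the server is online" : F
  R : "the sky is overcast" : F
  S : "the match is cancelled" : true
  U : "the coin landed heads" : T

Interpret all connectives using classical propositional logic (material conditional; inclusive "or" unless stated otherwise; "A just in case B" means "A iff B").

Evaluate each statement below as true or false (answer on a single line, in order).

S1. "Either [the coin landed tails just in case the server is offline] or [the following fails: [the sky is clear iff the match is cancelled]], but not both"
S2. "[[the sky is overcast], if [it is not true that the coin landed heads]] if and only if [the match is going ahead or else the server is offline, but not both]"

S1 F; S2 T

S1: In symbols: (not U iff not Q) xor not (not R iff S)

not U = not True = False
not Q = not False = True
not U iff not Q = False iff True = False
not R = not False = True
not R iff S = True iff True = True
not (not R iff S) = not True = False
(not U iff not Q) xor not (not R iff S) = False xor False = False
Thus S1 is false.

S2: Formalization: (not U -> R) iff (not S xor not Q)

not U = not True = False
not U -> R = False -> False = True
not S = not True = False
not Q = not False = True
not S xor not Q = False xor True = True
(not U -> R) iff (not S xor not Q) = True iff True = True
Thus S2 is true.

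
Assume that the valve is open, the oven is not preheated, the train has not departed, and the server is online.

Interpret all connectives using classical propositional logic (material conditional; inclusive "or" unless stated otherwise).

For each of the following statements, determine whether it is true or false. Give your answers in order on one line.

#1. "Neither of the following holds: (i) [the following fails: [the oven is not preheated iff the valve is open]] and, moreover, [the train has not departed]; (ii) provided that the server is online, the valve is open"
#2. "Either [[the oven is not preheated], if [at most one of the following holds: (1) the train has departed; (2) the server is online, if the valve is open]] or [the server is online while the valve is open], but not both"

Let Q = "the oven is preheated" (False), P = "the valve is open" (True), R = "the train has departed" (False), S = "the server is online" (True).

#1: Formalization: (not (not Q iff P) and not R) nor (S -> P)

not Q = not False = True
not Q iff P = True iff True = True
not (not Q iff P) = not True = False
not R = not False = True
not (not Q iff P) and not R = False and True = False
S -> P = True -> True = True
(not (not Q iff P) and not R) nor (S -> P) = False nor True = False
Hence #1 is false.

#2: Parsed as ((R nand (P -> S)) -> not Q) xor (S and P)

P -> S = True -> True = True
R nand (P -> S) = False nand True = True
not Q = not False = True
(R nand (P -> S)) -> not Q = True -> True = True
S and P = True and True = True
((R nand (P -> S)) -> not Q) xor (S and P) = True xor True = False
Hence #2 is false.

#1 false / #2 false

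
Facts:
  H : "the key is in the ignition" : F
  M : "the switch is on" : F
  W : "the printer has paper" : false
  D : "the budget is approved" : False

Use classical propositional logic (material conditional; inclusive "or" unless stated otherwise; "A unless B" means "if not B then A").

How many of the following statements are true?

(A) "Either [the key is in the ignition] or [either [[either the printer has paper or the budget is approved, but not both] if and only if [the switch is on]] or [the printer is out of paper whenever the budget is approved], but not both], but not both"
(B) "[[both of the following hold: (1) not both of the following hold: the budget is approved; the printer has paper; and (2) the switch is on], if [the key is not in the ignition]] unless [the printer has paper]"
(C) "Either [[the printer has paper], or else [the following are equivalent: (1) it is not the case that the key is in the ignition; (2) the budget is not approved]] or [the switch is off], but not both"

(A): Formalization: H ⊕ (((W ⊕ D) ↔ M) ⊕ (D → ¬W))

W ⊕ D = F ⊕ F = F
(W ⊕ D) ↔ M = F ↔ F = T
¬W = ¬F = T
D → ¬W = F → T = T
((W ⊕ D) ↔ M) ⊕ (D → ¬W) = T ⊕ T = F
H ⊕ (((W ⊕ D) ↔ M) ⊕ (D → ¬W)) = F ⊕ F = F
Hence (A) is false.

(B): This is (¬H → ((D ↑ W) ∧ M)) ∨ W.

¬H = ¬F = T
D ↑ W = F ↑ F = T
(D ↑ W) ∧ M = T ∧ F = F
¬H → ((D ↑ W) ∧ M) = T → F = F
(¬H → ((D ↑ W) ∧ M)) ∨ W = F ∨ F = F
Hence (B) is false.

(C): In symbols: (W ∨ (¬H ↔ ¬D)) ⊕ ¬M

¬H = ¬F = T
¬D = ¬F = T
¬H ↔ ¬D = T ↔ T = T
W ∨ (¬H ↔ ¬D) = F ∨ T = T
¬M = ¬F = T
(W ∨ (¬H ↔ ¬D)) ⊕ ¬M = T ⊕ T = F
So (C) is false.

Count: 0.

0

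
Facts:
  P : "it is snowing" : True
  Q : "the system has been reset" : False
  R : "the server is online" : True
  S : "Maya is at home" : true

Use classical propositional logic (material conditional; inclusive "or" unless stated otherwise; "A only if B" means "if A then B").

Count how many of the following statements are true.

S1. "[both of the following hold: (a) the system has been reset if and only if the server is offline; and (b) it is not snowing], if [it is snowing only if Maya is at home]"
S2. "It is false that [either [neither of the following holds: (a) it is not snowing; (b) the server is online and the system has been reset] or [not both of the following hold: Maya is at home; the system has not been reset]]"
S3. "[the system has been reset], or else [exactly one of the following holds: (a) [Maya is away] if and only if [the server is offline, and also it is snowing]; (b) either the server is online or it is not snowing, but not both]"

0

S1: Parsed as (P -> S) -> ((Q <-> ~R) & ~P)

P -> S = T -> T = T
~R = ~T = F
Q <-> ~R = F <-> F = T
~P = ~T = F
(Q <-> ~R) & ~P = T & F = F
(P -> S) -> ((Q <-> ~R) & ~P) = T -> F = F
So S1 is false.

S2: This is ~((~P nor (R & Q)) | (S nand ~Q)).

~P = ~T = F
R & Q = T & F = F
~P nor (R & Q) = F nor F = T
~Q = ~F = T
S nand ~Q = T nand T = F
(~P nor (R & Q)) | (S nand ~Q) = T | F = T
~((~P nor (R & Q)) | (S nand ~Q)) = ~T = F
Hence S2 is false.

S3: This is Q | ((~S <-> (~R & P)) xor (R xor ~P)).

~S = ~T = F
~R = ~T = F
~R & P = F & T = F
~S <-> (~R & P) = F <-> F = T
~P = ~T = F
R xor ~P = T xor F = T
(~S <-> (~R & P)) xor (R xor ~P) = T xor T = F
Q | ((~S <-> (~R & P)) xor (R xor ~P)) = F | F = F
So S3 is false.

0 of the 3 statements are true (none).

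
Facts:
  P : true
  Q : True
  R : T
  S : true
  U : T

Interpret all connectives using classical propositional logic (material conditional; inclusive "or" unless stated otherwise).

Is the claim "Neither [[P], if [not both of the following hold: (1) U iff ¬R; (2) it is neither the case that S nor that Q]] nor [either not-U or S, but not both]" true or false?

False

This is (((U <-> ~R) nand (S nor Q)) -> P) nor (~U xor S).

~R = ~T = F
U <-> ~R = T <-> F = F
S nor Q = T nor T = F
(U <-> ~R) nand (S nor Q) = F nand F = T
((U <-> ~R) nand (S nor Q)) -> P = T -> T = T
~U = ~T = F
~U xor S = F xor T = T
(((U <-> ~R) nand (S nor Q)) -> P) nor (~U xor S) = T nor T = F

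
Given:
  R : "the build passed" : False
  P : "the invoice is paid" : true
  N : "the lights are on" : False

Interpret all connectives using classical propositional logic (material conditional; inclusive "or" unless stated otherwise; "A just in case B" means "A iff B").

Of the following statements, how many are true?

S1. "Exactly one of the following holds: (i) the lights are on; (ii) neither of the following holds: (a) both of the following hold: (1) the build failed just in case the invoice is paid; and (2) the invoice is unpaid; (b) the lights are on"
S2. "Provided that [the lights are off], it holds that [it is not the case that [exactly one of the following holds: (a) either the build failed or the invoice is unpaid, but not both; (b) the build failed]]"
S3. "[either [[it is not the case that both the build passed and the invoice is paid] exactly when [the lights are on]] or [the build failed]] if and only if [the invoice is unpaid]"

2

S1: Formalization: N ⊕ (((¬R ↔ P) ∧ ¬P) ↓ N)

¬R = ¬F = T
¬R ↔ P = T ↔ T = T
¬P = ¬T = F
(¬R ↔ P) ∧ ¬P = T ∧ F = F
((¬R ↔ P) ∧ ¬P) ↓ N = F ↓ F = T
N ⊕ (((¬R ↔ P) ∧ ¬P) ↓ N) = F ⊕ T = T
Thus S1 is true.

S2: Formalization: ¬N → ¬((¬R ⊕ ¬P) ⊕ ¬R)

¬N = ¬F = T
¬R = ¬F = T
¬P = ¬T = F
¬R ⊕ ¬P = T ⊕ F = T
¬R = ¬F = T
(¬R ⊕ ¬P) ⊕ ¬R = T ⊕ T = F
¬((¬R ⊕ ¬P) ⊕ ¬R) = ¬F = T
¬N → ¬((¬R ⊕ ¬P) ⊕ ¬R) = T → T = T
So S2 is true.

S3: Parsed as (((R ↑ P) ↔ N) ∨ ¬R) ↔ ¬P

R ↑ P = F ↑ T = T
(R ↑ P) ↔ N = T ↔ F = F
¬R = ¬F = T
((R ↑ P) ↔ N) ∨ ¬R = F ∨ T = T
¬P = ¬T = F
(((R ↑ P) ↔ N) ∨ ¬R) ↔ ¬P = T ↔ F = F
Thus S3 is false.

True statements: 2.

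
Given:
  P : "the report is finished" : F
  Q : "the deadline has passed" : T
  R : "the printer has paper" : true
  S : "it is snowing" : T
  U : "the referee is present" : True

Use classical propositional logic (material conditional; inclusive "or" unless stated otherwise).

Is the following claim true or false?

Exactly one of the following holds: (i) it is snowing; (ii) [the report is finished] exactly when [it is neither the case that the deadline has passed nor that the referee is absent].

False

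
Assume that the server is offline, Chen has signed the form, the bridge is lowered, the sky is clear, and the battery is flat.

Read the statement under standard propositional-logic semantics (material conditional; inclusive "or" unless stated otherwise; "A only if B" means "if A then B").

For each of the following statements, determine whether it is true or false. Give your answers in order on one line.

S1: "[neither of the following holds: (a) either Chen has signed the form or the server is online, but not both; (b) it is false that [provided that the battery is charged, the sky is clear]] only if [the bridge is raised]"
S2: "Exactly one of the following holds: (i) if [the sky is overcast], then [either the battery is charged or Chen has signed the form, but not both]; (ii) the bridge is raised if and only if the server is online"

Let Q = "Chen has signed the form" (True), P = "the server is online" (False), U = "the battery is charged" (False), S = "the sky is overcast" (False), R = "the bridge is raised" (False).

S1: This is ((Q xor P) nor not (U -> not S)) -> R.

Q xor P = True xor False = True
not S = not False = True
U -> not S = False -> True = True
not (U -> not S) = not True = False
(Q xor P) nor not (U -> not S) = True nor False = False
((Q xor P) nor not (U -> not S)) -> R = False -> False = True
So S1 is true.

S2: This is (S -> (U xor Q)) xor (R iff P).

U xor Q = False xor True = True
S -> (U xor Q) = False -> True = True
R iff P = False iff False = True
(S -> (U xor Q)) xor (R iff P) = True xor True = False
So S2 is false.

S1 T / S2 F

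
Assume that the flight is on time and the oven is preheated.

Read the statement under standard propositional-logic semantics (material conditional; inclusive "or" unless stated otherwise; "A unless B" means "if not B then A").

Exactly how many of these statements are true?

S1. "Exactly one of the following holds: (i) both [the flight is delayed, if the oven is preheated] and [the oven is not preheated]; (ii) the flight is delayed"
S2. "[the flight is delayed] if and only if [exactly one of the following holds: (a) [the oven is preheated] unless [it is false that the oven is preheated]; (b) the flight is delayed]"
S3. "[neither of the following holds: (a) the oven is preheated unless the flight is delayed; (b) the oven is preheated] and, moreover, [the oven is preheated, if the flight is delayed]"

Let Q = "the oven is preheated" (T), D = "the flight is delayed" (F).

S1: Formalization: ((Q → D) ∧ ¬Q) ⊕ D

Q → D = T → F = F
¬Q = ¬T = F
(Q → D) ∧ ¬Q = F ∧ F = F
((Q → D) ∧ ¬Q) ⊕ D = F ⊕ F = F
So S1 is false.

S2: This is D ↔ ((Q ∨ ¬Q) ⊕ D).

¬Q = ¬T = F
Q ∨ ¬Q = T ∨ F = T
(Q ∨ ¬Q) ⊕ D = T ⊕ F = T
D ↔ ((Q ∨ ¬Q) ⊕ D) = F ↔ T = F
Thus S2 is false.

S3: Parsed as ((Q ∨ D) ↓ Q) ∧ (D → Q)

Q ∨ D = T ∨ F = T
(Q ∨ D) ↓ Q = T ↓ T = F
D → Q = F → T = T
((Q ∨ D) ↓ Q) ∧ (D → Q) = F ∧ T = F
Thus S3 is false.

Count: 0.

0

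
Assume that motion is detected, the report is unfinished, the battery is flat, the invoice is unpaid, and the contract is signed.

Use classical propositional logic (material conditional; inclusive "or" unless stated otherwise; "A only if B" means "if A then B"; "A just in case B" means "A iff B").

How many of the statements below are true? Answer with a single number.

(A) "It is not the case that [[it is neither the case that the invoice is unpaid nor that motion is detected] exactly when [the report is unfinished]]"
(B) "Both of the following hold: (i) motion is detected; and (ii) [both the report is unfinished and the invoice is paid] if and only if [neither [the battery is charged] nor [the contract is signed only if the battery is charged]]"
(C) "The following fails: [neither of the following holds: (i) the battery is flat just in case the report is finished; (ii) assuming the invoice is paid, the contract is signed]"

Let S = "the invoice is paid" (False), P = "motion is detected" (True), Q = "the report is finished" (False), R = "the battery is charged" (False), U = "the contract is signed" (True).

(A): In symbols: not ((not S nor P) iff not Q)

not S = not False = True
not S nor P = True nor True = False
not Q = not False = True
(not S nor P) iff not Q = False iff True = False
not ((not S nor P) iff not Q) = not False = True
Thus (A) is true.

(B): Parsed as P and ((not Q and S) iff (R nor (U -> R)))

not Q = not False = True
not Q and S = True and False = False
U -> R = True -> False = False
R nor (U -> R) = False nor False = True
(not Q and S) iff (R nor (U -> R)) = False iff True = False
P and ((not Q and S) iff (R nor (U -> R))) = True and False = False
Thus (B) is false.

(C): Formalization: not ((not R iff Q) nor (S -> U))

not R = not False = True
not R iff Q = True iff False = False
S -> U = False -> True = True
(not R iff Q) nor (S -> U) = False nor True = False
not ((not R iff Q) nor (S -> U)) = not False = True
Thus (C) is true.

2 of the 3 statements are true ((A), (C)).

2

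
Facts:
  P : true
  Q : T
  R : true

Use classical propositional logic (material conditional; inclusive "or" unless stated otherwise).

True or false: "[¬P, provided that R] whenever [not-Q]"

True

In symbols: ¬Q → (R → ¬P)

¬Q = ¬T = F
¬P = ¬T = F
R → ¬P = T → F = F
¬Q → (R → ¬P) = F → F = T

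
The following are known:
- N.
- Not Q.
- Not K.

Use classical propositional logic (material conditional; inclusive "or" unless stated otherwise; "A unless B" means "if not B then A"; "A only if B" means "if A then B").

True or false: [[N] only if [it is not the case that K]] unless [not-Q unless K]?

This is (N → ¬K) ∨ (¬Q ∨ K).

¬K = ¬F = T
N → ¬K = T → T = T
¬Q = ¬F = T
¬Q ∨ K = T ∨ F = T
(N → ¬K) ∨ (¬Q ∨ K) = T ∨ T = T

true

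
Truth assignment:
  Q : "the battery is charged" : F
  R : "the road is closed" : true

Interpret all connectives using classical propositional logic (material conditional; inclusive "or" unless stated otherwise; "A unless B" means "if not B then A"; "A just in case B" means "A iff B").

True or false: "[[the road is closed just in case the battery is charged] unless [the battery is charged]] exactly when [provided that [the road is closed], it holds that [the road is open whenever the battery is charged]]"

This is ((R iff Q) or Q) iff (R -> (Q -> not R)).

R iff Q = True iff False = False
(R iff Q) or Q = False or False = False
not R = not True = False
Q -> not R = False -> False = True
R -> (Q -> not R) = True -> True = True
((R iff Q) or Q) iff (R -> (Q -> not R)) = False iff True = False

False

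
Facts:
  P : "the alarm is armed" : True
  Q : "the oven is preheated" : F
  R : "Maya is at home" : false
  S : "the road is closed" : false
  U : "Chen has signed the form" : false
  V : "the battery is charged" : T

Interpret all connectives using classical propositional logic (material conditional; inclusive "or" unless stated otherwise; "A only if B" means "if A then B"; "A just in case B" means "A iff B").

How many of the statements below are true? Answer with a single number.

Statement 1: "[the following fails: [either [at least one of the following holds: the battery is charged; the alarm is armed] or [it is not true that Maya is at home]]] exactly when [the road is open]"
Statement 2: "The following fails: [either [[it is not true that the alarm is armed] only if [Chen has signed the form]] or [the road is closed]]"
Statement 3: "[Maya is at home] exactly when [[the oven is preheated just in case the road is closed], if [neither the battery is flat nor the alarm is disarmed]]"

0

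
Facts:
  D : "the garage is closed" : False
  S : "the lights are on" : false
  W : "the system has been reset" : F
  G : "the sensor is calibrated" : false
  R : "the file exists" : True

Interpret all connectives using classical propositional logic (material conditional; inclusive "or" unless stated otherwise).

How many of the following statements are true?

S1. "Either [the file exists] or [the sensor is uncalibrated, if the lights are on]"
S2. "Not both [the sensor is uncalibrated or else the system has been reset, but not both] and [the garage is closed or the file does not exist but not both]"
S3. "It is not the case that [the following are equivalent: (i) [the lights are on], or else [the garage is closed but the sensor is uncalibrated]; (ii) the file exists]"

S1: This is R ∨ (S → ¬G).

¬G = ¬F = T
S → ¬G = F → T = T
R ∨ (S → ¬G) = T ∨ T = T
Thus S1 is true.

S2: In symbols: (¬G ⊕ W) ↑ (D ⊕ ¬R)

¬G = ¬F = T
¬G ⊕ W = T ⊕ F = T
¬R = ¬T = F
D ⊕ ¬R = F ⊕ F = F
(¬G ⊕ W) ↑ (D ⊕ ¬R) = T ↑ F = T
So S2 is true.

S3: This is ¬((S ∨ (D ∧ ¬G)) ↔ R).

¬G = ¬F = T
D ∧ ¬G = F ∧ T = F
S ∨ (D ∧ ¬G) = F ∨ F = F
(S ∨ (D ∧ ¬G)) ↔ R = F ↔ T = F
¬((S ∨ (D ∧ ¬G)) ↔ R) = ¬F = T
Thus S3 is true.

True statements: 3.

3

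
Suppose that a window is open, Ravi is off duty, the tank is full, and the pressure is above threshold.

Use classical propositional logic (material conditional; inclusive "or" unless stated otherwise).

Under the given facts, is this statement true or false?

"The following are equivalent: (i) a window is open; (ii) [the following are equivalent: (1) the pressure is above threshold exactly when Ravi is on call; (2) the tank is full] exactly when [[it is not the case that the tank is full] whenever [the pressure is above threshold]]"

Let U = "a window is open" (T), D = "the pressure is above threshold" (T), L = "Ravi is on call" (F), V = "the tank is full" (T).
This is U <-> (((D <-> L) <-> V) <-> (D -> ~V)).

D <-> L = T <-> F = F
(D <-> L) <-> V = F <-> T = F
~V = ~T = F
D -> ~V = T -> F = F
((D <-> L) <-> V) <-> (D -> ~V) = F <-> F = T
U <-> (((D <-> L) <-> V) <-> (D -> ~V)) = T <-> T = T

true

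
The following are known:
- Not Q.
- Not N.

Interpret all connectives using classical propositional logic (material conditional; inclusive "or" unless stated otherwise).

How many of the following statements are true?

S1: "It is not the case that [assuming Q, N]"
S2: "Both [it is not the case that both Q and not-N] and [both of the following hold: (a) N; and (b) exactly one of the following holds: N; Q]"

0

S1: Formalization: not (Q -> N)

Q -> N = False -> False = True
not (Q -> N) = not True = False
So S1 is false.

S2: Formalization: (Q nand not N) and (N and (N xor Q))

not N = not False = True
Q nand not N = False nand True = True
N xor Q = False xor False = False
N and (N xor Q) = False and False = False
(Q nand not N) and (N and (N xor Q)) = True and False = False
Thus S2 is false.

True statements: 0 (none).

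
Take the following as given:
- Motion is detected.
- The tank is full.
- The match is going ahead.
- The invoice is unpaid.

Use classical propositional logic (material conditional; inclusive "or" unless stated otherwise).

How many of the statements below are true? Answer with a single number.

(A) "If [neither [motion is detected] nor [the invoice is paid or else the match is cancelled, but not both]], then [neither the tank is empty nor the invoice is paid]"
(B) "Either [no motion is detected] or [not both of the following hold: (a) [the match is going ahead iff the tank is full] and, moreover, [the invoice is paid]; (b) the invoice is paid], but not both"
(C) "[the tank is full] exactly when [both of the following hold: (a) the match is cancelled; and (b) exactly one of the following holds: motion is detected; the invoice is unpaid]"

2

Let U = "motion is detected" (T), Q = "the invoice is paid" (F), D = "the match is cancelled" (F), R = "the tank is full" (T).

(A): Parsed as (U ↓ (Q ⊕ D)) → (¬R ↓ Q)

Q ⊕ D = F ⊕ F = F
U ↓ (Q ⊕ D) = T ↓ F = F
¬R = ¬T = F
¬R ↓ Q = F ↓ F = T
(U ↓ (Q ⊕ D)) → (¬R ↓ Q) = F → T = T
So (A) is true.

(B): Formalization: ¬U ⊕ (((¬D ↔ R) ∧ Q) ↑ Q)

¬U = ¬T = F
¬D = ¬F = T
¬D ↔ R = T ↔ T = T
(¬D ↔ R) ∧ Q = T ∧ F = F
((¬D ↔ R) ∧ Q) ↑ Q = F ↑ F = T
¬U ⊕ (((¬D ↔ R) ∧ Q) ↑ Q) = F ⊕ T = T
Hence (B) is true.

(C): Parsed as R ↔ (D ∧ (U ⊕ ¬Q))

¬Q = ¬F = T
U ⊕ ¬Q = T ⊕ T = F
D ∧ (U ⊕ ¬Q) = F ∧ F = F
R ↔ (D ∧ (U ⊕ ¬Q)) = T ↔ F = F
Thus (C) is false.

True statements: 2.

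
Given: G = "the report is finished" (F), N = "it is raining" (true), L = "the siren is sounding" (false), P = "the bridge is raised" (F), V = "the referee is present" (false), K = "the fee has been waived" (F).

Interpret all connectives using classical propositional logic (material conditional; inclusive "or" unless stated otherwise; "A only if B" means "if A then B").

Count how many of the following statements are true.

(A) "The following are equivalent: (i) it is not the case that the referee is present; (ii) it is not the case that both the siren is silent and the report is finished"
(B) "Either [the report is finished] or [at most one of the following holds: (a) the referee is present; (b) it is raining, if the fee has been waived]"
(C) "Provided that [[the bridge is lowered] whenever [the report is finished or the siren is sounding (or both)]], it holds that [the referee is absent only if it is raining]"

(A): Parsed as not V iff (not L nand G)

not V = not False = True
not L = not False = True
not L nand G = True nand False = True
not V iff (not L nand G) = True iff True = True
So (A) is true.

(B): This is G or (V nand (K -> N)).

K -> N = False -> True = True
V nand (K -> N) = False nand True = True
G or (V nand (K -> N)) = False or True = True
Hence (B) is true.

(C): This is ((G or L) -> not P) -> (not V -> N).

G or L = False or False = False
not P = not False = True
(G or L) -> not P = False -> True = True
not V = not False = True
not V -> N = True -> True = True
((G or L) -> not P) -> (not V -> N) = True -> True = True
Thus (C) is true.

Count: 3.

3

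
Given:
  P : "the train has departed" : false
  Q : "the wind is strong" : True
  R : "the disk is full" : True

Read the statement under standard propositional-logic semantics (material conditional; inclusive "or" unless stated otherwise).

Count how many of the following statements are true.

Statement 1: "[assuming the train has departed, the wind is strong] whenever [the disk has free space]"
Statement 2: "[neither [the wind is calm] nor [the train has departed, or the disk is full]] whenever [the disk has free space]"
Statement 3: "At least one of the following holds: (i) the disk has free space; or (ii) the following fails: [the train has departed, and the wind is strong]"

3

Statement 1: This is not R -> (P -> Q).

not R = not True = False
P -> Q = False -> True = True
not R -> (P -> Q) = False -> True = True
So Statement 1 is true.

Statement 2: In symbols: not R -> (not Q nor (P or R))

not R = not True = False
not Q = not True = False
P or R = False or True = True
not Q nor (P or R) = False nor True = False
not R -> (not Q nor (P or R)) = False -> False = True
So Statement 2 is true.

Statement 3: Formalization: not R or not (P and Q)

not R = not True = False
P and Q = False and True = False
not (P and Q) = not False = True
not R or not (P and Q) = False or True = True
Hence Statement 3 is true.

Count: 3.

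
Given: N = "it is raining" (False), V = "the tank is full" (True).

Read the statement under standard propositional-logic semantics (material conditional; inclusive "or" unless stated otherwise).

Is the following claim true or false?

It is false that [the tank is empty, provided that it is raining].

The statement is false.

In symbols: ¬(N → ¬V)

¬V = ¬T = F
N → ¬V = F → F = T
¬(N → ¬V) = ¬T = F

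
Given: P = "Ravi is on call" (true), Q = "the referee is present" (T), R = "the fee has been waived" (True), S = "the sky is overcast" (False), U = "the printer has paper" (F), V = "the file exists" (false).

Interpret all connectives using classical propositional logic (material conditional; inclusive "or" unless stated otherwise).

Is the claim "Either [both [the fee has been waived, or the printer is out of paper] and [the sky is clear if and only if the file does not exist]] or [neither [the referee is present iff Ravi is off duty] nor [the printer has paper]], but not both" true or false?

False

Parsed as ((R or not U) and (not S iff not V)) xor ((Q iff not P) nor U)

not U = not False = True
R or not U = True or True = True
not S = not False = True
not V = not False = True
not S iff not V = True iff True = True
(R or not U) and (not S iff not V) = True and True = True
not P = not True = False
Q iff not P = True iff False = False
(Q iff not P) nor U = False nor False = True
((R or not U) and (not S iff not V)) xor ((Q iff not P) nor U) = True xor True = False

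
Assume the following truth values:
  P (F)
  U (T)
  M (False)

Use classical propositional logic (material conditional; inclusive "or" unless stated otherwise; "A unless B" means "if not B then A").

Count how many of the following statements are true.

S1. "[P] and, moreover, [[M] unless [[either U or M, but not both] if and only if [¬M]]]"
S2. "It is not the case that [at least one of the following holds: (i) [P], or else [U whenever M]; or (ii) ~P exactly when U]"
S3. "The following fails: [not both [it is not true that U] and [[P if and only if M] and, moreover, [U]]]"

0

S1: Formalization: P & (M | ((U xor M) <-> ~M))

U xor M = T xor F = T
~M = ~F = T
(U xor M) <-> ~M = T <-> T = T
M | ((U xor M) <-> ~M) = F | T = T
P & (M | ((U xor M) <-> ~M)) = F & T = F
So S1 is false.

S2: In symbols: ~((P | (M -> U)) | (~P <-> U))

M -> U = F -> T = T
P | (M -> U) = F | T = T
~P = ~F = T
~P <-> U = T <-> T = T
(P | (M -> U)) | (~P <-> U) = T | T = T
~((P | (M -> U)) | (~P <-> U)) = ~T = F
Hence S2 is false.

S3: Parsed as ~(~U nand ((P <-> M) & U))

~U = ~T = F
P <-> M = F <-> F = T
(P <-> M) & U = T & T = T
~U nand ((P <-> M) & U) = F nand T = T
~(~U nand ((P <-> M) & U)) = ~T = F
Thus S3 is false.

True statements: 0 (none).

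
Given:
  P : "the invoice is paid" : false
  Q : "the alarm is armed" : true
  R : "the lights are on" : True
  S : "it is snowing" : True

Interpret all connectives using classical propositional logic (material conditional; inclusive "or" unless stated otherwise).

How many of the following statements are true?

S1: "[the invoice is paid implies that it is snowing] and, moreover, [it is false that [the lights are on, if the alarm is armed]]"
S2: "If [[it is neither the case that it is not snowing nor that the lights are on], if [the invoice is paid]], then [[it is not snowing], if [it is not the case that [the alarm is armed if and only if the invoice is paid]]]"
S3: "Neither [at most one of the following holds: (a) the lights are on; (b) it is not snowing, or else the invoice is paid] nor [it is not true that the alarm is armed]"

0

S1: Parsed as (P -> S) and not (Q -> R)

P -> S = False -> True = True
Q -> R = True -> True = True
not (Q -> R) = not True = False
(P -> S) and not (Q -> R) = True and False = False
Thus S1 is false.

S2: This is (P -> (not S nor R)) -> (not (Q iff P) -> not S).

not S = not True = False
not S nor R = False nor True = False
P -> (not S nor R) = False -> False = True
Q iff P = True iff False = False
not (Q iff P) = not False = True
not S = not True = False
not (Q iff P) -> not S = True -> False = False
(P -> (not S nor R)) -> (not (Q iff P) -> not S) = True -> False = False
Thus S2 is false.

S3: Formalization: (R nand (not S or P)) nor not Q

not S = not True = False
not S or P = False or False = False
R nand (not S or P) = True nand False = True
not Q = not True = False
(R nand (not S or P)) nor not Q = True nor False = False
Hence S3 is false.

True statements: 0 (none).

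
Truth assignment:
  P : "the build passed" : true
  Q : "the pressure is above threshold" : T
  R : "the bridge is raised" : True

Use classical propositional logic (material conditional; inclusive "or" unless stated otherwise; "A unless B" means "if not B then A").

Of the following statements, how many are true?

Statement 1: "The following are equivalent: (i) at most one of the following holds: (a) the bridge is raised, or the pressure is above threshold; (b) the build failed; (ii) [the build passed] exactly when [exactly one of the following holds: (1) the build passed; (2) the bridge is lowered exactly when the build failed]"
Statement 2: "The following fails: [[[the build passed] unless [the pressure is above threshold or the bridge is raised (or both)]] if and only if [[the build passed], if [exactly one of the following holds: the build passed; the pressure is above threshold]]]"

0

Statement 1: In symbols: ((R or Q) nand not P) iff (P iff (P xor (not R iff not P)))

R or Q = True or True = True
not P = not True = False
(R or Q) nand not P = True nand False = True
not R = not True = False
not P = not True = False
not R iff not P = False iff False = True
P xor (not R iff not P) = True xor True = False
P iff (P xor (not R iff not P)) = True iff False = False
((R or Q) nand not P) iff (P iff (P xor (not R iff not P))) = True iff False = False
Thus Statement 1 is false.

Statement 2: This is not ((P or (Q or R)) iff ((P xor Q) -> P)).

Q or R = True or True = True
P or (Q or R) = True or True = True
P xor Q = True xor True = False
(P xor Q) -> P = False -> True = True
(P or (Q or R)) iff ((P xor Q) -> P) = True iff True = True
not ((P or (Q or R)) iff ((P xor Q) -> P)) = not True = False
Hence Statement 2 is false.

0 of the 2 statements are true (none).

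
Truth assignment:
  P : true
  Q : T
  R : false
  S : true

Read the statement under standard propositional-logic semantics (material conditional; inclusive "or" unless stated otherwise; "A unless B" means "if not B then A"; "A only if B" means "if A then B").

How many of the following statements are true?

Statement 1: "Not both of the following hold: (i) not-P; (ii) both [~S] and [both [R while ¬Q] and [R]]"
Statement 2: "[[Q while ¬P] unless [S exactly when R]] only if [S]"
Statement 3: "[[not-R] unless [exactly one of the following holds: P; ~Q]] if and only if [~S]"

Statement 1: This is not P nand (not S and ((R and not Q) and R)).

not P = not True = False
not S = not True = False
not Q = not True = False
R and not Q = False and False = False
(R and not Q) and R = False and False = False
not S and ((R and not Q) and R) = False and False = False
not P nand (not S and ((R and not Q) and R)) = False nand False = True
Thus Statement 1 is true.

Statement 2: This is ((Q and not P) or (S iff R)) -> S.

not P = not True = False
Q and not P = True and False = False
S iff R = True iff False = False
(Q and not P) or (S iff R) = False or False = False
((Q and not P) or (S iff R)) -> S = False -> True = True
Hence Statement 2 is true.

Statement 3: Formalization: (not R or (P xor not Q)) iff not S

not R = not False = True
not Q = not True = False
P xor not Q = True xor False = True
not R or (P xor not Q) = True or True = True
not S = not True = False
(not R or (P xor not Q)) iff not S = True iff False = False
Hence Statement 3 is false.

True statements: 2 (Statement 1, Statement 2).

2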